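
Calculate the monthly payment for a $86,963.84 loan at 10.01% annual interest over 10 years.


Loan payment formula: PMT = PV × r / (1 − (1 + r)^(−n))
Monthly rate r = 0.1001/12 ≈ 0.00834167, n = 120 months
Denominator: 1 − (1 + 0.1001/12)^(−120) = 0.630959
PMT = $86,963.84 × (0.1001/12) / 0.630959
PMT = $1,149.72 per month

PMT = PV × r / (1-(1+r)^(-n)) = $1,149.72/month


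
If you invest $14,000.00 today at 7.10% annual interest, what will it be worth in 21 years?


Future value formula: FV = PV × (1 + r)^t
FV = $14,000.00 × (1 + 0.071)^21
FV = $14,000.00 × 4.222590
FV = $59,116.26

FV = PV × (1 + r)^t = $59,116.26


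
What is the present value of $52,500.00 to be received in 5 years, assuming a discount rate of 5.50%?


Present value formula: PV = FV / (1 + r)^t
PV = $52,500.00 / (1 + 0.055)^5
PV = $52,500.00 / 1.306960
PV = $40,169.55

PV = FV / (1 + r)^t = $40,169.55


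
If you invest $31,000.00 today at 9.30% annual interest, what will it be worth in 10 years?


Future value formula: FV = PV × (1 + r)^t
FV = $31,000.00 × (1 + 0.093)^10
FV = $31,000.00 × 2.4333334
FV = $75,433.34

FV = PV × (1 + r)^t = $75,433.34


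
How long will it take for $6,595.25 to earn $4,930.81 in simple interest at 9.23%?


Rearrange the simple interest formula for t:
I = P × r × t  ⇒  t = I / (P × r)
t = $4,930.81 / ($6,595.25 × 0.0923)
t = 8.1

t = I/(P×r) = 8.1 years


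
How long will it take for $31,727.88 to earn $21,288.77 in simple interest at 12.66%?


Rearrange the simple interest formula for t:
I = P × r × t  ⇒  t = I / (P × r)
t = $21,288.77 / ($31,727.88 × 0.1266)
t = 5.3

t = I/(P×r) = 5.3 years


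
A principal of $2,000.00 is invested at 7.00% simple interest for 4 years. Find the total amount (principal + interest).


Total amount formula: A = P(1 + rt) = P + P·r·t
Interest: I = P × r × t = $2,000.00 × 0.07 × 4 = $560.00
A = P + I = $2,000.00 + $560.00 = $2,560.00

A = P + I = P(1 + rt) = $2,560.00


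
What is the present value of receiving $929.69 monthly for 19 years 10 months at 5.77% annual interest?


Present value of an ordinary annuity: PV = PMT × (1 − (1 + r)^(−n)) / r
Monthly rate r = 0.0577/12 ≈ 0.00480833, n = 238
PV = $929.69 × (1 − (1 + 0.0577/12)^(−238)) / (0.0577/12)
PV = $929.69 × 141.567830
PV = $131,614.20

PV = PMT × (1-(1+r)^(-n))/r = $131,614.20


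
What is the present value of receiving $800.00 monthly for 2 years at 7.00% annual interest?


Present value of an ordinary annuity: PV = PMT × (1 − (1 + r)^(−n)) / r
Monthly rate r = 0.07/12 ≈ 0.00583333, n = 24
PV = $800.00 × (1 − (1 + 0.07/12)^(−24)) / (0.07/12)
PV = $800.00 × 22.335099
PV = $17,868.08

PV = PMT × (1-(1+r)^(-n))/r = $17,868.08


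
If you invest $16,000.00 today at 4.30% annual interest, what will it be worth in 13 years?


Future value formula: FV = PV × (1 + r)^t
FV = $16,000.00 × (1 + 0.043)^13
FV = $16,000.00 × 1.728606
FV = $27,657.70

FV = PV × (1 + r)^t = $27,657.70


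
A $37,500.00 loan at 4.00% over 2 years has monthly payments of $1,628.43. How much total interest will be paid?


Total paid over the life of the loan = PMT × n.
Total paid = $1,628.43 × 24 = $39,082.32
Total interest = total paid − principal = $39,082.32 − $37,500.00 = $1,582.32

Total interest = (PMT × n) - PV = $1,582.32


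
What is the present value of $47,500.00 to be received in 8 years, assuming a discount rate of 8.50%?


Present value formula: PV = FV / (1 + r)^t
PV = $47,500.00 / (1 + 0.085)^8
PV = $47,500.00 / 1.920604
PV = $24,731.80

PV = FV / (1 + r)^t = $24,731.80


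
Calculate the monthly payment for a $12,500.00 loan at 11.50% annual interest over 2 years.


Loan payment formula: PMT = PV × r / (1 − (1 + r)^(−n))
Monthly rate r = 0.115/12 ≈ 0.00958333, n = 24 months
Denominator: 1 − (1 + 0.115/12)^(−24) = 0.204596
PMT = $12,500.00 × (0.115/12) / 0.204596
PMT = $585.50 per month

PMT = PV × r / (1-(1+r)^(-n)) = $585.50/month


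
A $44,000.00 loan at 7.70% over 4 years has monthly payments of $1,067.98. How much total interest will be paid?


Total paid over the life of the loan = PMT × n.
Total paid = $1,067.98 × 48 = $51,263.04
Total interest = total paid − principal = $51,263.04 − $44,000.00 = $7,263.04

Total interest = (PMT × n) - PV = $7,263.04


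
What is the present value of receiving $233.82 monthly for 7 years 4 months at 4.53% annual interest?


Present value of an ordinary annuity: PV = PMT × (1 − (1 + r)^(−n)) / r
Monthly rate r = 0.0453/12 = 0.003775, n = 88
PV = $233.82 × (1 − (1 + 0.0453/12)^(−88)) / (0.0453/12)
PV = $233.82 × 74.756915
PV = $17,479.66

PV = PMT × (1-(1+r)^(-n))/r = $17,479.66


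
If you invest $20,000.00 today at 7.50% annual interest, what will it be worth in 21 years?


Future value formula: FV = PV × (1 + r)^t
FV = $20,000.00 × (1 + 0.075)^21
FV = $20,000.00 × 4.566440
FV = $91,328.80

FV = PV × (1 + r)^t = $91,328.80


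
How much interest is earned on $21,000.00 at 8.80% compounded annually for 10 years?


Compound interest earned = final amount − principal.
A = P(1 + r/n)^(nt) = $21,000.00 × (1 + 0.088/1)^(1 × 10) = $48,809.94
Interest = A − P = $48,809.94 − $21,000.00 = $27,809.94

Interest = A - P = $27,809.94


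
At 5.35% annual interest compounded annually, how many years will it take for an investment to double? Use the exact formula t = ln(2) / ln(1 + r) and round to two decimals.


Doubling condition: (1 + r)^t = 2
Take ln of both sides: t × ln(1 + r) = ln(2)
t = ln(2) / ln(1 + r)
t = 0.693147 / 0.052118
t = 13.30

t = ln(2) / ln(1 + r) = 13.30 years


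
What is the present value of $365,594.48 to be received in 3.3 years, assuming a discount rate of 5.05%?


Present value formula: PV = FV / (1 + r)^t
PV = $365,594.48 / (1 + 0.0505)^3.3
PV = $365,594.48 / 1.17654079
PV = $310,736.77

PV = FV / (1 + r)^t = $310,736.77


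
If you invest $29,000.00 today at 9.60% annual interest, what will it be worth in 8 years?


Future value formula: FV = PV × (1 + r)^t
FV = $29,000.00 × (1 + 0.096)^8
FV = $29,000.00 × 2.082018
FV = $60,378.52

FV = PV × (1 + r)^t = $60,378.52


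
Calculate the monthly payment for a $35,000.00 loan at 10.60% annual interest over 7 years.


Loan payment formula: PMT = PV × r / (1 − (1 + r)^(−n))
Monthly rate r = 0.106/12 ≈ 0.00883333, n = 84 months
Denominator: 1 − (1 + 0.106/12)^(−84) = 0.522285
PMT = $35,000.00 × (0.106/12) / 0.522285
PMT = $591.95 per month

PMT = PV × r / (1-(1+r)^(-n)) = $591.95/month


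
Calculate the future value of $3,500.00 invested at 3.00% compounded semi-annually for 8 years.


Compound interest formula: A = P(1 + r/n)^(nt)
A = $3,500.00 × (1 + 0.03/2)^(2 × 8)
Growth factor: (1 + 0.03/2)^16 = 1.268986
A = $3,500.00 × 1.268986
A = $4,441.45

A = P(1 + r/n)^(nt) = $4,441.45


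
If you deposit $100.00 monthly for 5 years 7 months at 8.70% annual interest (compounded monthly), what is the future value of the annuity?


Future value of an ordinary annuity: FV = PMT × ((1 + r)^n − 1) / r
Monthly rate r = 0.087/12 = 0.00725, n = 67
FV = $100.00 × ((1 + 0.087/12)^67 − 1) / (0.087/12)
FV = $100.00 × 85.868660
FV = $8,586.87

FV = PMT × ((1+r)^n - 1)/r = $8,586.87


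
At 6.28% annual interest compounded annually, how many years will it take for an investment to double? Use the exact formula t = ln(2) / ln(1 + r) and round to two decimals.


Doubling condition: (1 + r)^t = 2
Take ln of both sides: t × ln(1 + r) = ln(2)
t = ln(2) / ln(1 + r)
t = 0.693147 / 0.060907
t = 11.38

t = ln(2) / ln(1 + r) = 11.38 years


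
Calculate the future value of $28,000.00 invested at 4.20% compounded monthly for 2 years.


Compound interest formula: A = P(1 + r/n)^(nt)
A = $28,000.00 × (1 + 0.042/12)^(12 × 2)
Growth factor: (1 + 0.042/12)^24 = 1.0874694
A = $28,000.00 × 1.0874694
A = $30,449.14

A = P(1 + r/n)^(nt) = $30,449.14


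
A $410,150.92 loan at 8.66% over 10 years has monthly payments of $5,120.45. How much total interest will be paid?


Total paid over the life of the loan = PMT × n.
Total paid = $5,120.45 × 120 = $614,454.00
Total interest = total paid − principal = $614,454.00 − $410,150.92 = $204,303.08

Total interest = (PMT × n) - PV = $204,303.08


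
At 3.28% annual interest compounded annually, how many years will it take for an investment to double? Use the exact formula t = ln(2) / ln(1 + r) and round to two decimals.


Doubling condition: (1 + r)^t = 2
Take ln of both sides: t × ln(1 + r) = ln(2)
t = ln(2) / ln(1 + r)
t = 0.693147 / 0.032274
t = 21.48

t = ln(2) / ln(1 + r) = 21.48 years


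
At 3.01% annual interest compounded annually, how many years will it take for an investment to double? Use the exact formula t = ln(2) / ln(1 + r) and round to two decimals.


Doubling condition: (1 + r)^t = 2
Take ln of both sides: t × ln(1 + r) = ln(2)
t = ln(2) / ln(1 + r)
t = 0.693147 / 0.029656
t = 23.37

t = ln(2) / ln(1 + r) = 23.37 years


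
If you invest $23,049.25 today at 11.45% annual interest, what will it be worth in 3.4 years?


Future value formula: FV = PV × (1 + r)^t
FV = $23,049.25 × (1 + 0.1145)^3.4
FV = $23,049.25 × 1.44568025
FV = $33,321.85

FV = PV × (1 + r)^t = $33,321.85


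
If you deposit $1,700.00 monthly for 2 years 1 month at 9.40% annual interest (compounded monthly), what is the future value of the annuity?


Future value of an ordinary annuity: FV = PMT × ((1 + r)^n − 1) / r
Monthly rate r = 0.094/12 ≈ 0.00783333, n = 25
FV = $1,700.00 × ((1 + 0.094/12)^25 − 1) / (0.094/12)
FV = $1,700.00 × 27.497416
FV = $46,745.61

FV = PMT × ((1+r)^n - 1)/r = $46,745.61


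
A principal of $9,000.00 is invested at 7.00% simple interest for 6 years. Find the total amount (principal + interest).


Total amount formula: A = P(1 + rt) = P + P·r·t
Interest: I = P × r × t = $9,000.00 × 0.07 × 6 = $3,780.00
A = P + I = $9,000.00 + $3,780.00 = $12,780.00

A = P + I = P(1 + rt) = $12,780.00


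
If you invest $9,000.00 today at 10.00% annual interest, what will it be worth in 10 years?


Future value formula: FV = PV × (1 + r)^t
FV = $9,000.00 × (1 + 0.1)^10
FV = $9,000.00 × 2.593742
FV = $23,343.68

FV = PV × (1 + r)^t = $23,343.68


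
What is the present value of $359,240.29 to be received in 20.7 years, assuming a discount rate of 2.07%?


Present value formula: PV = FV / (1 + r)^t
PV = $359,240.29 / (1 + 0.0207)^20.7
PV = $359,240.29 / 1.5282379
PV = $235,068.30

PV = FV / (1 + r)^t = $235,068.30


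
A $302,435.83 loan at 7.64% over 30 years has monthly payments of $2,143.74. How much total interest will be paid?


Total paid over the life of the loan = PMT × n.
Total paid = $2,143.74 × 360 = $771,746.40
Total interest = total paid − principal = $771,746.40 − $302,435.83 = $469,310.57

Total interest = (PMT × n) - PV = $469,310.57


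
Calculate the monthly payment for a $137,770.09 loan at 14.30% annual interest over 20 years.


Loan payment formula: PMT = PV × r / (1 − (1 + r)^(−n))
Monthly rate r = 0.143/12 ≈ 0.01191667, n = 240 months
Denominator: 1 − (1 + 0.143/12)^(−240) = 0.941755
PMT = $137,770.09 × (0.143/12) / 0.941755
PMT = $1,743.30 per month

PMT = PV × r / (1-(1+r)^(-n)) = $1,743.30/month


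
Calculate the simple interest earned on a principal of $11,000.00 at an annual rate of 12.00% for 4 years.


Simple interest formula: I = P × r × t
I = $11,000.00 × 0.12 × 4
I = $5,280.00

I = P × r × t = $5,280.00


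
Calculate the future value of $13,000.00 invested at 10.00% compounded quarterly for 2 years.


Compound interest formula: A = P(1 + r/n)^(nt)
A = $13,000.00 × (1 + 0.1/4)^(4 × 2)
Growth factor: (1 + 0.1/4)^8 = 1.218403
A = $13,000.00 × 1.218403
A = $15,839.24

A = P(1 + r/n)^(nt) = $15,839.24


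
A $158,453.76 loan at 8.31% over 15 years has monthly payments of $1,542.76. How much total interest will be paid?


Total paid over the life of the loan = PMT × n.
Total paid = $1,542.76 × 180 = $277,696.80
Total interest = total paid − principal = $277,696.80 − $158,453.76 = $119,243.04

Total interest = (PMT × n) - PV = $119,243.04


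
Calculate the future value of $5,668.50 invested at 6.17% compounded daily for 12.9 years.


Compound interest formula: A = P(1 + r/n)^(nt)
A = $5,668.50 × (1 + 0.0617/365)^(365 × 12.9)
Growth factor: (1 + 0.0617/365)^4708.5 = 2.216352
A = $5,668.50 × 2.216352
A = $12,563.39

A = P(1 + r/n)^(nt) = $12,563.39


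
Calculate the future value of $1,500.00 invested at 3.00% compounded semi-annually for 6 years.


Compound interest formula: A = P(1 + r/n)^(nt)
A = $1,500.00 × (1 + 0.03/2)^(2 × 6)
Growth factor: (1 + 0.03/2)^12 = 1.195618
A = $1,500.00 × 1.195618
A = $1,793.43

A = P(1 + r/n)^(nt) = $1,793.43


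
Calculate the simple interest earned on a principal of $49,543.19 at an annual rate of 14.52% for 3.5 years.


Simple interest formula: I = P × r × t
I = $49,543.19 × 0.1452 × 3.5
I = $25,177.85

I = P × r × t = $25,177.85


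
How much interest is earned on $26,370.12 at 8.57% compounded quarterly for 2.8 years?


Compound interest earned = final amount − principal.
A = P(1 + r/n)^(nt) = $26,370.12 × (1 + 0.0857/4)^(4 × 2.8) = $33,436.80
Interest = A − P = $33,436.80 − $26,370.12 = $7,066.68

Interest = A - P = $7,066.68


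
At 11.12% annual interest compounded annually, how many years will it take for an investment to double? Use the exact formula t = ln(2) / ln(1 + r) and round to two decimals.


Doubling condition: (1 + r)^t = 2
Take ln of both sides: t × ln(1 + r) = ln(2)
t = ln(2) / ln(1 + r)
t = 0.693147 / 0.105441
t = 6.57

t = ln(2) / ln(1 + r) = 6.57 years


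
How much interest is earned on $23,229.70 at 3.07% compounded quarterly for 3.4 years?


Compound interest earned = final amount − principal.
A = P(1 + r/n)^(nt) = $23,229.70 × (1 + 0.0307/4)^(4 × 3.4) = $25,775.21
Interest = A − P = $25,775.21 − $23,229.70 = $2,545.51

Interest = A - P = $2,545.51


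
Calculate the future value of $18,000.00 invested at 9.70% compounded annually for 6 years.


Compound interest formula: A = P(1 + r/n)^(nt)
A = $18,000.00 × (1 + 0.097/1)^(1 × 6)
Growth factor: (1 + 0.097/1)^6 = 1.742769
A = $18,000.00 × 1.742769
A = $31,369.84

A = P(1 + r/n)^(nt) = $31,369.84


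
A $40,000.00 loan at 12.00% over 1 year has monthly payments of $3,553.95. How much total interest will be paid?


Total paid over the life of the loan = PMT × n.
Total paid = $3,553.95 × 12 = $42,647.40
Total interest = total paid − principal = $42,647.40 − $40,000.00 = $2,647.40

Total interest = (PMT × n) - PV = $2,647.40


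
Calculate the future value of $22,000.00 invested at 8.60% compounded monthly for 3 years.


Compound interest formula: A = P(1 + r/n)^(nt)
A = $22,000.00 × (1 + 0.086/12)^(12 × 3)
Growth factor: (1 + 0.086/12)^36 = 1.29314844
A = $22,000.00 × 1.29314844
A = $28,449.27

A = P(1 + r/n)^(nt) = $28,449.27


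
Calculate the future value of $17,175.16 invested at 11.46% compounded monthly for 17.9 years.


Compound interest formula: A = P(1 + r/n)^(nt)
A = $17,175.16 × (1 + 0.1146/12)^(12 × 17.9)
Growth factor: (1 + 0.1146/12)^214.8 = 7.702976
A = $17,175.16 × 7.702976
A = $132,299.85

A = P(1 + r/n)^(nt) = $132,299.85


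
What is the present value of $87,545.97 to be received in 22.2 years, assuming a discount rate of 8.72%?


Present value formula: PV = FV / (1 + r)^t
PV = $87,545.97 / (1 + 0.0872)^22.2
PV = $87,545.97 / 6.398374
PV = $13,682.53

PV = FV / (1 + r)^t = $13,682.53


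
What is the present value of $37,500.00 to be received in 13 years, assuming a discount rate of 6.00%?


Present value formula: PV = FV / (1 + r)^t
PV = $37,500.00 / (1 + 0.06)^13
PV = $37,500.00 / 2.1329283
PV = $17,581.46

PV = FV / (1 + r)^t = $17,581.46


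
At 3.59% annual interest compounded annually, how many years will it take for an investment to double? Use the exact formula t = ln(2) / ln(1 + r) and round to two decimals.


Doubling condition: (1 + r)^t = 2
Take ln of both sides: t × ln(1 + r) = ln(2)
t = ln(2) / ln(1 + r)
t = 0.693147 / 0.035271
t = 19.65

t = ln(2) / ln(1 + r) = 19.65 years


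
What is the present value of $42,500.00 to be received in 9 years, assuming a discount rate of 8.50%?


Present value formula: PV = FV / (1 + r)^t
PV = $42,500.00 / (1 + 0.085)^9
PV = $42,500.00 / 2.0838557
PV = $20,394.89

PV = FV / (1 + r)^t = $20,394.89


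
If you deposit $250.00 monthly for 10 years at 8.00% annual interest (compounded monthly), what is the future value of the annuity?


Future value of an ordinary annuity: FV = PMT × ((1 + r)^n − 1) / r
Monthly rate r = 0.08/12 ≈ 0.00666667, n = 120
FV = $250.00 × ((1 + 0.08/12)^120 − 1) / (0.08/12)
FV = $250.00 × 182.946035
FV = $45,736.51

FV = PMT × ((1+r)^n - 1)/r = $45,736.51


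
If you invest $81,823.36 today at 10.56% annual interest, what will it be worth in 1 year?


Future value formula: FV = PV × (1 + r)^t
FV = $81,823.36 × (1 + 0.1056)^1
FV = $81,823.36 × 1.105600
FV = $90,463.91

FV = PV × (1 + r)^t = $90,463.91


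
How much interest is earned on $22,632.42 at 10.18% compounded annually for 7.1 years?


Compound interest earned = final amount − principal.
A = P(1 + r/n)^(nt) = $22,632.42 × (1 + 0.1018/1)^(1 × 7.1) = $45,046.46
Interest = A − P = $45,046.46 − $22,632.42 = $22,414.04

Interest = A - P = $22,414.04


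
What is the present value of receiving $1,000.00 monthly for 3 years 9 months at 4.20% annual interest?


Present value of an ordinary annuity: PV = PMT × (1 − (1 + r)^(−n)) / r
Monthly rate r = 0.042/12 = 0.0035, n = 45
PV = $1,000.00 × (1 − (1 + 0.042/12)^(−45)) / (0.042/12)
PV = $1,000.00 × 41.568069
PV = $41,568.07

PV = PMT × (1-(1+r)^(-n))/r = $41,568.07


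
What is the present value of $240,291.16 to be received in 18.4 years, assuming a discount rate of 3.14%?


Present value formula: PV = FV / (1 + r)^t
PV = $240,291.16 / (1 + 0.0314)^18.4
PV = $240,291.16 / 1.7662783
PV = $136,043.77

PV = FV / (1 + r)^t = $136,043.77


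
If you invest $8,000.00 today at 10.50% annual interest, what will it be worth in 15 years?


Future value formula: FV = PV × (1 + r)^t
FV = $8,000.00 × (1 + 0.105)^15
FV = $8,000.00 × 4.471304
FV = $35,770.43

FV = PV × (1 + r)^t = $35,770.43


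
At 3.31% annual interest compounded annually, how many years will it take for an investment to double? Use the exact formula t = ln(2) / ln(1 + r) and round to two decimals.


Doubling condition: (1 + r)^t = 2
Take ln of both sides: t × ln(1 + r) = ln(2)
t = ln(2) / ln(1 + r)
t = 0.693147 / 0.032564
t = 21.29

t = ln(2) / ln(1 + r) = 21.29 years


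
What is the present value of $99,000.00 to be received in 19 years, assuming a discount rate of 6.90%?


Present value formula: PV = FV / (1 + r)^t
PV = $99,000.00 / (1 + 0.069)^19
PV = $99,000.00 / 3.552846
PV = $27,864.98

PV = FV / (1 + r)^t = $27,864.98


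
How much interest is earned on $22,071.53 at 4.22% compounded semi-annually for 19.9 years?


Compound interest earned = final amount − principal.
A = P(1 + r/n)^(nt) = $22,071.53 × (1 + 0.0422/2)^(2 × 19.9) = $50,669.87
Interest = A − P = $50,669.87 − $22,071.53 = $28,598.34

Interest = A - P = $28,598.34


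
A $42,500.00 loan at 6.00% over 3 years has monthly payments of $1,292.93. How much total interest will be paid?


Total paid over the life of the loan = PMT × n.
Total paid = $1,292.93 × 36 = $46,545.48
Total interest = total paid − principal = $46,545.48 − $42,500.00 = $4,045.48

Total interest = (PMT × n) - PV = $4,045.48


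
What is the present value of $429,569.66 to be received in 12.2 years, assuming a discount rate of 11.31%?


Present value formula: PV = FV / (1 + r)^t
PV = $429,569.66 / (1 + 0.1131)^12.2
PV = $429,569.66 / 3.695873
PV = $116,229.55

PV = FV / (1 + r)^t = $116,229.55


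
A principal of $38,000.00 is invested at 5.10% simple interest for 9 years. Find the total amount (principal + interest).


Total amount formula: A = P(1 + rt) = P + P·r·t
Interest: I = P × r × t = $38,000.00 × 0.051 × 9 = $17,442.00
A = P + I = $38,000.00 + $17,442.00 = $55,442.00

A = P + I = P(1 + rt) = $55,442.00


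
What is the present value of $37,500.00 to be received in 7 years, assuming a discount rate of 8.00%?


Present value formula: PV = FV / (1 + r)^t
PV = $37,500.00 / (1 + 0.08)^7
PV = $37,500.00 / 1.713824
PV = $21,880.89

PV = FV / (1 + r)^t = $21,880.89


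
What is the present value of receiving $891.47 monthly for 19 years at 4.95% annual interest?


Present value of an ordinary annuity: PV = PMT × (1 − (1 + r)^(−n)) / r
Monthly rate r = 0.0495/12 = 0.004125, n = 228
PV = $891.47 × (1 − (1 + 0.0495/12)^(−228)) / (0.0495/12)
PV = $891.47 × 147.590648
PV = $131,572.63

PV = PMT × (1-(1+r)^(-n))/r = $131,572.63


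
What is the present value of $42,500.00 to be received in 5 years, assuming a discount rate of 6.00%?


Present value formula: PV = FV / (1 + r)^t
PV = $42,500.00 / (1 + 0.06)^5
PV = $42,500.00 / 1.3382256
PV = $31,758.47

PV = FV / (1 + r)^t = $31,758.47


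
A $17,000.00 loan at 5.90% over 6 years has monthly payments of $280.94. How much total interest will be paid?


Total paid over the life of the loan = PMT × n.
Total paid = $280.94 × 72 = $20,227.68
Total interest = total paid − principal = $20,227.68 − $17,000.00 = $3,227.68

Total interest = (PMT × n) - PV = $3,227.68


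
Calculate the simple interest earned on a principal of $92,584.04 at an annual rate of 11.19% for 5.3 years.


Simple interest formula: I = P × r × t
I = $92,584.04 × 0.1119 × 5.3
I = $54,908.82

I = P × r × t = $54,908.82


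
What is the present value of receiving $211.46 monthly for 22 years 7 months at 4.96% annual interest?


Present value of an ordinary annuity: PV = PMT × (1 − (1 + r)^(−n)) / r
Monthly rate r = 0.0496/12 ≈ 0.00413333, n = 271
PV = $211.46 × (1 − (1 + 0.0496/12)^(−271)) / (0.0496/12)
PV = $211.46 × 162.824926
PV = $34,430.96

PV = PMT × (1-(1+r)^(-n))/r = $34,430.96


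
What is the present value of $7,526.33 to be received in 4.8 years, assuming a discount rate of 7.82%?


Present value formula: PV = FV / (1 + r)^t
PV = $7,526.33 / (1 + 0.0782)^4.8
PV = $7,526.33 / 1.435347
PV = $5,243.56

PV = FV / (1 + r)^t = $5,243.56


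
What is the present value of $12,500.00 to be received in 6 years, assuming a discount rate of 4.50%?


Present value formula: PV = FV / (1 + r)^t
PV = $12,500.00 / (1 + 0.045)^6
PV = $12,500.00 / 1.302260
PV = $9,598.70

PV = FV / (1 + r)^t = $9,598.70


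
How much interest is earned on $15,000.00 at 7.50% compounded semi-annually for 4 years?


Compound interest earned = final amount − principal.
A = P(1 + r/n)^(nt) = $15,000.00 × (1 + 0.075/2)^(2 × 4) = $20,137.06
Interest = A − P = $20,137.06 − $15,000.00 = $5,137.06

Interest = A - P = $5,137.06


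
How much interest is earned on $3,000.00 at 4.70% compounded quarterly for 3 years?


Compound interest earned = final amount − principal.
A = P(1 + r/n)^(nt) = $3,000.00 × (1 + 0.047/4)^(4 × 3) = $3,451.44
Interest = A − P = $3,451.44 − $3,000.00 = $451.44

Interest = A - P = $451.44


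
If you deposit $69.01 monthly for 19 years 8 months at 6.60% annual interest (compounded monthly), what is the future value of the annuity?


Future value of an ordinary annuity: FV = PMT × ((1 + r)^n − 1) / r
Monthly rate r = 0.066/12 = 0.0055, n = 236
FV = $69.01 × ((1 + 0.066/12)^236 − 1) / (0.066/12)
FV = $69.01 × 481.629979
FV = $33,237.28

FV = PMT × ((1+r)^n - 1)/r = $33,237.28


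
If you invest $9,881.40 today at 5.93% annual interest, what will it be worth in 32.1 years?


Future value formula: FV = PV × (1 + r)^t
FV = $9,881.40 × (1 + 0.0593)^32.1
FV = $9,881.40 × 6.354904
FV = $62,795.35

FV = PV × (1 + r)^t = $62,795.35


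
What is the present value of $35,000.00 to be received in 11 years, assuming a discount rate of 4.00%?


Present value formula: PV = FV / (1 + r)^t
PV = $35,000.00 / (1 + 0.04)^11
PV = $35,000.00 / 1.539454
PV = $22,735.33

PV = FV / (1 + r)^t = $22,735.33


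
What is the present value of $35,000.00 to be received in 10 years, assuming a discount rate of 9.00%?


Present value formula: PV = FV / (1 + r)^t
PV = $35,000.00 / (1 + 0.09)^10
PV = $35,000.00 / 2.367364
PV = $14,784.38

PV = FV / (1 + r)^t = $14,784.38


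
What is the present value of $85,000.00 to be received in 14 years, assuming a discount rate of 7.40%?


Present value formula: PV = FV / (1 + r)^t
PV = $85,000.00 / (1 + 0.074)^14
PV = $85,000.00 / 2.7168142
PV = $31,286.64

PV = FV / (1 + r)^t = $31,286.64


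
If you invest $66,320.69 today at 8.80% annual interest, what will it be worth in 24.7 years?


Future value formula: FV = PV × (1 + r)^t
FV = $66,320.69 × (1 + 0.088)^24.7
FV = $66,320.69 × 8.030336
FV = $532,577.42

FV = PV × (1 + r)^t = $532,577.42


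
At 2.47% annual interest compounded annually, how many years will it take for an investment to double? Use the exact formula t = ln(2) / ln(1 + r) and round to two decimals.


Doubling condition: (1 + r)^t = 2
Take ln of both sides: t × ln(1 + r) = ln(2)
t = ln(2) / ln(1 + r)
t = 0.693147 / 0.024400
t = 28.41

t = ln(2) / ln(1 + r) = 28.41 years


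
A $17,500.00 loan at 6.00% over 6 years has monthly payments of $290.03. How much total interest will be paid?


Total paid over the life of the loan = PMT × n.
Total paid = $290.03 × 72 = $20,882.16
Total interest = total paid − principal = $20,882.16 − $17,500.00 = $3,382.16

Total interest = (PMT × n) - PV = $3,382.16


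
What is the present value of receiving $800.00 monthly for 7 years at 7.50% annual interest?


Present value of an ordinary annuity: PV = PMT × (1 − (1 + r)^(−n)) / r
Monthly rate r = 0.075/12 = 0.00625, n = 84
PV = $800.00 × (1 − (1 + 0.075/12)^(−84)) / (0.075/12)
PV = $800.00 × 65.196376
PV = $52,157.10

PV = PMT × (1-(1+r)^(-n))/r = $52,157.10


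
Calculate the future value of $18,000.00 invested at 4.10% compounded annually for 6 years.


Compound interest formula: A = P(1 + r/n)^(nt)
A = $18,000.00 × (1 + 0.041/1)^(1 × 6)
Growth factor: (1 + 0.041/1)^6 = 1.2726365
A = $18,000.00 × 1.2726365
A = $22,907.46

A = P(1 + r/n)^(nt) = $22,907.46


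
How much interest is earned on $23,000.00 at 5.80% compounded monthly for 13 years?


Compound interest earned = final amount − principal.
A = P(1 + r/n)^(nt) = $23,000.00 × (1 + 0.058/12)^(12 × 13) = $48,797.44
Interest = A − P = $48,797.44 − $23,000.00 = $25,797.44

Interest = A - P = $25,797.44


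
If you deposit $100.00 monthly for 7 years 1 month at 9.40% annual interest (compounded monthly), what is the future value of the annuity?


Future value of an ordinary annuity: FV = PMT × ((1 + r)^n − 1) / r
Monthly rate r = 0.094/12 ≈ 0.00783333, n = 85
FV = $100.00 × ((1 + 0.094/12)^85 − 1) / (0.094/12)
FV = $100.00 × 120.136511
FV = $12,013.65

FV = PMT × ((1+r)^n - 1)/r = $12,013.65


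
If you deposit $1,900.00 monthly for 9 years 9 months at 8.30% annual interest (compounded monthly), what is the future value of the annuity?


Future value of an ordinary annuity: FV = PMT × ((1 + r)^n − 1) / r
Monthly rate r = 0.083/12 ≈ 0.00691667, n = 117
FV = $1,900.00 × ((1 + 0.083/12)^117 − 1) / (0.083/12)
FV = $1,900.00 × 179.273325
FV = $340,619.32

FV = PMT × ((1+r)^n - 1)/r = $340,619.32


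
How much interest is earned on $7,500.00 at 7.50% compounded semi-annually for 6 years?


Compound interest earned = final amount − principal.
A = P(1 + r/n)^(nt) = $7,500.00 × (1 + 0.075/2)^(2 × 6) = $11,665.91
Interest = A − P = $11,665.91 − $7,500.00 = $4,165.91

Interest = A - P = $4,165.91


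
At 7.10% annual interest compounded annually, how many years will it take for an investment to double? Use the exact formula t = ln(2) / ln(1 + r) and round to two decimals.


Doubling condition: (1 + r)^t = 2
Take ln of both sides: t × ln(1 + r) = ln(2)
t = ln(2) / ln(1 + r)
t = 0.693147 / 0.068593
t = 10.11

t = ln(2) / ln(1 + r) = 10.11 years


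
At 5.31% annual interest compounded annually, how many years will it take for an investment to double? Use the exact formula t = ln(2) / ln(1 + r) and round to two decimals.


Doubling condition: (1 + r)^t = 2
Take ln of both sides: t × ln(1 + r) = ln(2)
t = ln(2) / ln(1 + r)
t = 0.693147 / 0.051738
t = 13.40

t = ln(2) / ln(1 + r) = 13.40 years


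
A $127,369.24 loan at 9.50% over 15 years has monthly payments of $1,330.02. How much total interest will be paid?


Total paid over the life of the loan = PMT × n.
Total paid = $1,330.02 × 180 = $239,403.60
Total interest = total paid − principal = $239,403.60 − $127,369.24 = $112,034.36

Total interest = (PMT × n) - PV = $112,034.36


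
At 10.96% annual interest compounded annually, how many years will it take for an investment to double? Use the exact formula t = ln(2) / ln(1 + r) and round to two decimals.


Doubling condition: (1 + r)^t = 2
Take ln of both sides: t × ln(1 + r) = ln(2)
t = ln(2) / ln(1 + r)
t = 0.693147 / 0.104000
t = 6.66

t = ln(2) / ln(1 + r) = 6.66 years


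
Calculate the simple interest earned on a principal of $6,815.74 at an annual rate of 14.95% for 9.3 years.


Simple interest formula: I = P × r × t
I = $6,815.74 × 0.1495 × 9.3
I = $9,476.26

I = P × r × t = $9,476.26


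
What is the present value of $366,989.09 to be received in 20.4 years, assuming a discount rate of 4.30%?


Present value formula: PV = FV / (1 + r)^t
PV = $366,989.09 / (1 + 0.043)^20.4
PV = $366,989.09 / 2.3604776
PV = $155,472.39

PV = FV / (1 + r)^t = $155,472.39


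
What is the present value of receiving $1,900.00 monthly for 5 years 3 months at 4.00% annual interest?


Present value of an ordinary annuity: PV = PMT × (1 − (1 + r)^(−n)) / r
Monthly rate r = 0.04/12 ≈ 0.00333333, n = 63
PV = $1,900.00 × (1 − (1 + 0.04/12)^(−63)) / (0.04/12)
PV = $1,900.00 × 56.739789
PV = $107,805.60

PV = PMT × (1-(1+r)^(-n))/r = $107,805.60


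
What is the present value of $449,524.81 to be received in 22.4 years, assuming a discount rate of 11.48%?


Present value formula: PV = FV / (1 + r)^t
PV = $449,524.81 / (1 + 0.1148)^22.4
PV = $449,524.81 / 11.408063
PV = $39,404.13

PV = FV / (1 + r)^t = $39,404.13


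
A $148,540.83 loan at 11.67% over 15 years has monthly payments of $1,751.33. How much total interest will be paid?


Total paid over the life of the loan = PMT × n.
Total paid = $1,751.33 × 180 = $315,239.40
Total interest = total paid − principal = $315,239.40 − $148,540.83 = $166,698.57

Total interest = (PMT × n) - PV = $166,698.57


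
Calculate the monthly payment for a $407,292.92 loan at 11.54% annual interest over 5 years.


Loan payment formula: PMT = PV × r / (1 − (1 + r)^(−n))
Monthly rate r = 0.1154/12 ≈ 0.00961667, n = 60 months
Denominator: 1 − (1 + 0.1154/12)^(−60) = 0.43686914
PMT = $407,292.92 × (0.1154/12) / 0.43686914
PMT = $8,965.61 per month

PMT = PV × r / (1-(1+r)^(-n)) = $8,965.61/month


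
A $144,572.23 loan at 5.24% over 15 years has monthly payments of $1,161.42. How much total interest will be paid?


Total paid over the life of the loan = PMT × n.
Total paid = $1,161.42 × 180 = $209,055.60
Total interest = total paid − principal = $209,055.60 − $144,572.23 = $64,483.37

Total interest = (PMT × n) - PV = $64,483.37


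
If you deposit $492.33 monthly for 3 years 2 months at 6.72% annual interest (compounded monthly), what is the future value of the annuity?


Future value of an ordinary annuity: FV = PMT × ((1 + r)^n − 1) / r
Monthly rate r = 0.0672/12 = 0.0056, n = 38
FV = $492.33 × ((1 + 0.0672/12)^38 − 1) / (0.0672/12)
FV = $492.33 × 42.214825
FV = $20,783.62

FV = PMT × ((1+r)^n - 1)/r = $20,783.62


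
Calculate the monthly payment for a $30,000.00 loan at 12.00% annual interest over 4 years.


Loan payment formula: PMT = PV × r / (1 − (1 + r)^(−n))
Monthly rate r = 0.12/12 = 0.01, n = 48 months
Denominator: 1 − (1 + 0.12/12)^(−48) = 0.3797396
PMT = $30,000.00 × (0.12/12) / 0.3797396
PMT = $790.02 per month

PMT = PV × r / (1-(1+r)^(-n)) = $790.02/month


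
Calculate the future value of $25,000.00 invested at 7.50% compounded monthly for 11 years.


Compound interest formula: A = P(1 + r/n)^(nt)
A = $25,000.00 × (1 + 0.075/12)^(12 × 11)
Growth factor: (1 + 0.075/12)^132 = 2.2760297
A = $25,000.00 × 2.2760297
A = $56,900.74

A = P(1 + r/n)^(nt) = $56,900.74


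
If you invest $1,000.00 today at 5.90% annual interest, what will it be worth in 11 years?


Future value formula: FV = PV × (1 + r)^t
FV = $1,000.00 × (1 + 0.059)^11
FV = $1,000.00 × 1.878692
FV = $1,878.69

FV = PV × (1 + r)^t = $1,878.69


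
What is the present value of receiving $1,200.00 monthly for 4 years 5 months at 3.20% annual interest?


Present value of an ordinary annuity: PV = PMT × (1 − (1 + r)^(−n)) / r
Monthly rate r = 0.032/12 ≈ 0.00266667, n = 53
PV = $1,200.00 × (1 − (1 + 0.032/12)^(−53)) / (0.032/12)
PV = $1,200.00 × 49.363801
PV = $59,236.56

PV = PMT × (1-(1+r)^(-n))/r = $59,236.56


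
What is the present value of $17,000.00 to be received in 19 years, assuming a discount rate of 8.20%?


Present value formula: PV = FV / (1 + r)^t
PV = $17,000.00 / (1 + 0.082)^19
PV = $17,000.00 / 4.470107
PV = $3,803.04

PV = FV / (1 + r)^t = $3,803.04


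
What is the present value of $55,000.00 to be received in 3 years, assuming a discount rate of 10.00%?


Present value formula: PV = FV / (1 + r)^t
PV = $55,000.00 / (1 + 0.1)^3
PV = $55,000.00 / 1.331000
PV = $41,322.31

PV = FV / (1 + r)^t = $41,322.31


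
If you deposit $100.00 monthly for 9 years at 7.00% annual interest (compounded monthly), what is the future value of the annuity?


Future value of an ordinary annuity: FV = PMT × ((1 + r)^n − 1) / r
Monthly rate r = 0.07/12 ≈ 0.00583333, n = 108
FV = $100.00 × ((1 + 0.07/12)^108 − 1) / (0.07/12)
FV = $100.00 × 149.858909
FV = $14,985.89

FV = PMT × ((1+r)^n - 1)/r = $14,985.89


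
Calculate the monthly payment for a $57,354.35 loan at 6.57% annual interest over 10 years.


Loan payment formula: PMT = PV × r / (1 − (1 + r)^(−n))
Monthly rate r = 0.0657/12 = 0.005475, n = 120 months
Denominator: 1 − (1 + 0.0657/12)^(−120) = 0.480666
PMT = $57,354.35 × (0.0657/12) / 0.480666
PMT = $653.29 per month

PMT = PV × r / (1-(1+r)^(-n)) = $653.29/month


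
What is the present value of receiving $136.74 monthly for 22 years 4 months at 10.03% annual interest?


Present value of an ordinary annuity: PV = PMT × (1 − (1 + r)^(−n)) / r
Monthly rate r = 0.1003/12 ≈ 0.00835833, n = 268
PV = $136.74 × (1 − (1 + 0.1003/12)^(−268)) / (0.1003/12)
PV = $136.74 × 106.785567
PV = $14,601.86

PV = PMT × (1-(1+r)^(-n))/r = $14,601.86


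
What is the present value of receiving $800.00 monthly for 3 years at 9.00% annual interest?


Present value of an ordinary annuity: PV = PMT × (1 − (1 + r)^(−n)) / r
Monthly rate r = 0.09/12 = 0.0075, n = 36
PV = $800.00 × (1 − (1 + 0.09/12)^(−36)) / (0.09/12)
PV = $800.00 × 31.446805
PV = $25,157.44

PV = PMT × (1-(1+r)^(-n))/r = $25,157.44


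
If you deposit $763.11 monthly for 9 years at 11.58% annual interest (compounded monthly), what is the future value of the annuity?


Future value of an ordinary annuity: FV = PMT × ((1 + r)^n − 1) / r
Monthly rate r = 0.1158/12 = 0.00965, n = 108
FV = $763.11 × ((1 + 0.1158/12)^108 − 1) / (0.1158/12)
FV = $763.11 × 188.737427
FV = $144,027.42

FV = PMT × ((1+r)^n - 1)/r = $144,027.42


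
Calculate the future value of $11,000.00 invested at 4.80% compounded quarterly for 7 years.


Compound interest formula: A = P(1 + r/n)^(nt)
A = $11,000.00 × (1 + 0.048/4)^(4 × 7)
Growth factor: (1 + 0.048/4)^28 = 1.396543
A = $11,000.00 × 1.396543
A = $15,361.97

A = P(1 + r/n)^(nt) = $15,361.97


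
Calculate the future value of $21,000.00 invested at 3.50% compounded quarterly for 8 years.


Compound interest formula: A = P(1 + r/n)^(nt)
A = $21,000.00 × (1 + 0.035/4)^(4 × 8)
Growth factor: (1 + 0.035/4)^32 = 1.3215194
A = $21,000.00 × 1.3215194
A = $27,751.91

A = P(1 + r/n)^(nt) = $27,751.91


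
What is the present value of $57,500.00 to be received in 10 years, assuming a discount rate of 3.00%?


Present value formula: PV = FV / (1 + r)^t
PV = $57,500.00 / (1 + 0.03)^10
PV = $57,500.00 / 1.3439164
PV = $42,785.40

PV = FV / (1 + r)^t = $42,785.40


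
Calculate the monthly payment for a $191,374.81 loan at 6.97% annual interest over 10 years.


Loan payment formula: PMT = PV × r / (1 − (1 + r)^(−n))
Monthly rate r = 0.0697/12 ≈ 0.00580833, n = 120 months
Denominator: 1 − (1 + 0.0697/12)^(−120) = 0.500917
PMT = $191,374.81 × (0.0697/12) / 0.500917
PMT = $2,219.07 per month

PMT = PV × r / (1-(1+r)^(-n)) = $2,219.07/month


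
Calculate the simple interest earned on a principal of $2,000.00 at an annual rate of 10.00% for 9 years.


Simple interest formula: I = P × r × t
I = $2,000.00 × 0.1 × 9
I = $1,800.00

I = P × r × t = $1,800.00


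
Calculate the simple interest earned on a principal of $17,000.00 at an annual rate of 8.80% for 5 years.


Simple interest formula: I = P × r × t
I = $17,000.00 × 0.088 × 5
I = $7,480.00

I = P × r × t = $7,480.00


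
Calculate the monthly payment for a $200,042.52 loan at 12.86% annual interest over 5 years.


Loan payment formula: PMT = PV × r / (1 − (1 + r)^(−n))
Monthly rate r = 0.1286/12 ≈ 0.01071667, n = 60 months
Denominator: 1 − (1 + 0.1286/12)^(−60) = 0.4724855
PMT = $200,042.52 × (0.1286/12) / 0.4724855
PMT = $4,537.26 per month

PMT = PV × r / (1-(1+r)^(-n)) = $4,537.26/month


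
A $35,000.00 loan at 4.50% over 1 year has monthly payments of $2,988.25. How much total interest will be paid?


Total paid over the life of the loan = PMT × n.
Total paid = $2,988.25 × 12 = $35,859.00
Total interest = total paid − principal = $35,859.00 − $35,000.00 = $859.00

Total interest = (PMT × n) - PV = $859.00


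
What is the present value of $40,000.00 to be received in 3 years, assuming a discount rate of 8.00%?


Present value formula: PV = FV / (1 + r)^t
PV = $40,000.00 / (1 + 0.08)^3
PV = $40,000.00 / 1.259712
PV = $31,753.29

PV = FV / (1 + r)^t = $31,753.29


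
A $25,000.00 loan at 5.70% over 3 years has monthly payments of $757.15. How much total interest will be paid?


Total paid over the life of the loan = PMT × n.
Total paid = $757.15 × 36 = $27,257.40
Total interest = total paid − principal = $27,257.40 − $25,000.00 = $2,257.40

Total interest = (PMT × n) - PV = $2,257.40


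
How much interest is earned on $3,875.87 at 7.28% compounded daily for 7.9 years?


Compound interest earned = final amount − principal.
A = P(1 + r/n)^(nt) = $3,875.87 × (1 + 0.0728/365)^(365 × 7.9) = $6,888.36
Interest = A − P = $6,888.36 − $3,875.87 = $3,012.49

Interest = A - P = $3,012.49


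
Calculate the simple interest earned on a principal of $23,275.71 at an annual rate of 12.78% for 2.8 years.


Simple interest formula: I = P × r × t
I = $23,275.71 × 0.1278 × 2.8
I = $8,328.98

I = P × r × t = $8,328.98


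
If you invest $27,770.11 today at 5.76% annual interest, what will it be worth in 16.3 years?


Future value formula: FV = PV × (1 + r)^t
FV = $27,770.11 × (1 + 0.0576)^16.3
FV = $27,770.11 × 2.4913773
FV = $69,185.82

FV = PV × (1 + r)^t = $69,185.82


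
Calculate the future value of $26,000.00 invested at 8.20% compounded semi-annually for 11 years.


Compound interest formula: A = P(1 + r/n)^(nt)
A = $26,000.00 × (1 + 0.082/2)^(2 × 11)
Growth factor: (1 + 0.082/2)^22 = 2.420561
A = $26,000.00 × 2.420561
A = $62,934.59

A = P(1 + r/n)^(nt) = $62,934.59
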